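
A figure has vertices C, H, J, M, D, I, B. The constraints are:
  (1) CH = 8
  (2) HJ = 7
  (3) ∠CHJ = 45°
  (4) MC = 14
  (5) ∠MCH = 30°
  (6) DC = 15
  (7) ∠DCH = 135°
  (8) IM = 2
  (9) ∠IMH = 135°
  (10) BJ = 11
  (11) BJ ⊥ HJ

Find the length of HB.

Step 1: By the law of cosines on triangle HJB: HB² = 7² + 11² − 2·7·11·cos(90°) = 170, so HB = √170.

Therefore, the length of HB = √170.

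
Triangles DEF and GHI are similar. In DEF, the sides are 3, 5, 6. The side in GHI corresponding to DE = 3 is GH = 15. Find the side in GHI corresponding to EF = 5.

Since the triangles are similar, the ratio of corresponding sides is constant.
Scale factor k = GH / DE = 15 / 3 = 5
HI = k * EF = 5 * 5 = 25

25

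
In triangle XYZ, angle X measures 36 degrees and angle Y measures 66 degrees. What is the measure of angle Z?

The interior angles sum to 180°: angle Z = 180 - 36 - 66 = 78°.
The triangle is acute (angles 36°, 66°, 78°).

78 degrees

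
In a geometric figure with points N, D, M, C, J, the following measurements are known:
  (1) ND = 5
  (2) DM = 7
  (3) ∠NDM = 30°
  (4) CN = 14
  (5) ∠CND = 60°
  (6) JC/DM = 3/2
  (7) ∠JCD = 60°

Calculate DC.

Step 1: By the law of cosines on triangle DNC: DC² = 5² + 14² − 2·5·14·cos(60°) = 151, so DC = √151.

Therefore, the length of DC = √151.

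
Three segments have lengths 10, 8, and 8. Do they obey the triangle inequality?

For three segments to close into a triangle, no single side can be as long as the other two combined.
The longest side is 10, and 8 + 8 = 16 > 10.
A triangle can be formed.

Yes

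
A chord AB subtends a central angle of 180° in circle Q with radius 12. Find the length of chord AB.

Chord = 2(12) sin(90°) = 24

24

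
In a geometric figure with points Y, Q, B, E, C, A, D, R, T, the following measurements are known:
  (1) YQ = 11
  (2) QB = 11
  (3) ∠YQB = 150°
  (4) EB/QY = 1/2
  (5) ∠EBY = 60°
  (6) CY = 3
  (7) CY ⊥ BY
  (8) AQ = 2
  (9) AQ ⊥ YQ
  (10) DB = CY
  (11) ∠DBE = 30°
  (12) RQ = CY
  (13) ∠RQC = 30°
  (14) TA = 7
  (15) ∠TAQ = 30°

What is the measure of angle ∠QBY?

Step 1: By the law of cosines on triangle BQY: BY² = 11² + 11² − 2·11·11·cos(150°) = 451.58, so BY ≈ 21.25.
Step 2: By the inverse law of cosines on triangle QBY: cos(∠QBY) = (11² + 21.25² − 11²) / (2·11·21.25) = 451.58/467.51 = 0.9659, so ∠QBY = 15°.

Therefore, the measure of angle ∠QBY = 15°.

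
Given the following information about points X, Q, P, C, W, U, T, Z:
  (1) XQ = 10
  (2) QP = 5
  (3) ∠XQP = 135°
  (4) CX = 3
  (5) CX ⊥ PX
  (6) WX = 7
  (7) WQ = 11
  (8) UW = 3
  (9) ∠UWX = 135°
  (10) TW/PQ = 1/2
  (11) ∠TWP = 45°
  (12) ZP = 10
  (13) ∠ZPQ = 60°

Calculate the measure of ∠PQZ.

Step 1: By the law of cosines on triangle QPZ: QZ² = 5² + 10² − 2·5·10·cos(60°) = 75, so QZ = 5·√3.
Step 2: By the inverse law of cosines on triangle PQZ: cos(∠PQZ) = (5² + (5·√3)² − 10²) / (2·5·5·√3) = 0/86.6 = 0, so ∠PQZ = 90°.

Therefore, the measure of angle ∠PQZ = 90°.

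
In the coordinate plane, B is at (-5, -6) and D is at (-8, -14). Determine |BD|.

d = sqrt((-8 - -5)^2 + (-14 - -6)^2)
d = sqrt(-3^2 + -8^2)
d = sqrt(9 + 64)
d = sqrt(73)

sqrt(73)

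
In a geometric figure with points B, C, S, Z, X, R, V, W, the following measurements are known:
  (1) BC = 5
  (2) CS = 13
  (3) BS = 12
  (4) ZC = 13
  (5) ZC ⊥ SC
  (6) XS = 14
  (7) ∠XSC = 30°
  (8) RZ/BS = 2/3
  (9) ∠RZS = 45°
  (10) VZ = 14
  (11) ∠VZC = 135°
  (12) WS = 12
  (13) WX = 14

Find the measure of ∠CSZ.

Step 1: By the law of cosines on triangle SCZ: SZ² = 13² + 13² − 2·13·13·cos(90°) = 338, so SZ = 13·√2.
Step 2: By the inverse law of cosines on triangle CSZ: cos(∠CSZ) = (13² + (13·√2)² − 13²) / (2·13·13·√2) = 338/478 = 0.7071, so ∠CSZ = 45°.

Therefore, the measure of angle ∠CSZ = 45°.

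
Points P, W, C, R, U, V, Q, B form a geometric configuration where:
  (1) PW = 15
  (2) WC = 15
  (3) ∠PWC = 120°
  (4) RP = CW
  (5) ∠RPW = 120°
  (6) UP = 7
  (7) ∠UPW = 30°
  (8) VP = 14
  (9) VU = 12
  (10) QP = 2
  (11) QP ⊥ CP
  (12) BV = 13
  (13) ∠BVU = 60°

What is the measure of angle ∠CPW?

Step 1: By the law of cosines on triangle PWC: PC² = 15² + 15² − 2·15·15·cos(120°) = 675, so PC = 15·√3.
Step 2: By the inverse law of cosines on triangle CPW: cos(∠CPW) = ((15·√3)² + 15² − 15²) / (2·15·√3·15) = 675/779.42 = 0.866, so ∠CPW = 30°.

Therefore, the measure of angle ∠CPW = 30°.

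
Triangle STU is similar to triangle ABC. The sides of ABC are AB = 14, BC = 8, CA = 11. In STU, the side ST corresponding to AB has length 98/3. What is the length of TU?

Since the triangles are similar, the ratio of corresponding sides is constant.
Scale factor k = ST / AB = 98/3 / 14 = 7/3
TU = k * BC = 7/3 * 8 = 56/3

56/3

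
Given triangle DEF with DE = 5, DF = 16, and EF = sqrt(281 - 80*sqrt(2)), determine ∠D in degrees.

By the inverse law of cosines: cos(D) = (DE² + DF² - EF²) / (2 × DE × DF)
cos(D) = (5² + 16² - (sqrt(281 - 80*sqrt(2)))²) / (2 × 5 × 16)
cos(D) = (25 + 256 - (281 - 80*sqrt(2))) / 160
cos(D) = sqrt(2)/2
D = arccos(sqrt(2)/2) = 45°

45°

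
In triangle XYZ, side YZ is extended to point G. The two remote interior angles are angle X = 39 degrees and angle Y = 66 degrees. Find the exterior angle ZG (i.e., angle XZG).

Exterior angle = 39 + 66 = 105 degrees (exterior angle theorem).

105 degrees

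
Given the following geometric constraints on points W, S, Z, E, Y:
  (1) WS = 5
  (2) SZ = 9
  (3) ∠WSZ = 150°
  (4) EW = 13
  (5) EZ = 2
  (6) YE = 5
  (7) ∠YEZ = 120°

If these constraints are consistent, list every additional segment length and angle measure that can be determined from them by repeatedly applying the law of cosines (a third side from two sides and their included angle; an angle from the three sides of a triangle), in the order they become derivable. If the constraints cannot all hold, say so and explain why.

The constraints are consistent. Derivable facts, in order:
After 1 step:
- WZ ≈ 13.56
- ZY = √39
After 2 steps:
- ∠EWZ = 8.29°
- ∠EYZ = 16.1°
- ∠EZW = 69.56°
- ∠EZY = 43.9°
- ∠SWZ = 19.38°
- ∠SZW = 10.62°
- ∠WEZ = 102.15°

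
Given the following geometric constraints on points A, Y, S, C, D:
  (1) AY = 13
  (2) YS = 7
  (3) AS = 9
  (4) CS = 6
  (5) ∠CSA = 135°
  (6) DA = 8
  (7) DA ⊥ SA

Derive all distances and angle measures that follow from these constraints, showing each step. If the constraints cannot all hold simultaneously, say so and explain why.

The constraints are consistent.

Step 1: From AS = 9, SC = 6, and ∠ASC = 135°, by the law of cosines:
  AC² = AS² + SC² - 2·AS·SC·cos(135°) = 81 + 36 + 76.37 = 193.4
  AC ≈ 13.91

Step 2: From SA = 9, AD = 8, and ∠SAD = 90°, by the law of cosines:
  SD² = SA² + AD² - 2·SA·AD·cos(90°) = 81 + 64 - 0 = 145
  SD = √145

Step 3: From AS = 9, AY = 13, SY = 7, by the inverse law of cosines:
  cos(∠SAY) = (AS² + AY² - SY²) / (2·AS·AY)
  ∠SAY = 30.8°

Step 4: From YA = 13, YS = 7, AS = 9, by the inverse law of cosines:
  cos(∠AYS) = (YA² + YS² - AS²) / (2·YA·YS)
  ∠AYS = 41.17°

Step 5: From SA = 9, SY = 7, AY = 13, by the inverse law of cosines:
  cos(∠ASY) = (SA² + SY² - AY²) / (2·SA·SY)
  ∠ASY = 108.03°

Step 6: From AC = 13.91, AS = 9, CS = 6, by the inverse law of cosines:
  cos(∠CAS) = (AC² + AS² - CS²) / (2·AC·AS)
  ∠CAS = 17.76°

Step 7: From SA = 9, SD = √145, AD = 8, by the inverse law of cosines:
  cos(∠ASD) = (SA² + SD² - AD²) / (2·SA·SD)
  ∠ASD = 41.63°

Step 8: From CA = 13.91, CS = 6, AS = 9, by the inverse law of cosines:
  cos(∠ACS) = (CA² + CS² - AS²) / (2·CA·CS)
  ∠ACS = 27.24°

Step 9: From DA = 8, DS = √145, AS = 9, by the inverse law of cosines:
  cos(∠ADS) = (DA² + DS² - AS²) / (2·DA·DS)
  ∠ADS = 48.37°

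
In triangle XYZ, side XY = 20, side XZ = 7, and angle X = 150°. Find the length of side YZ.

Law of cosines: YZ^2 = 20^2 + 7^2 - 2(20)(7)cos(150°) = 140*sqrt(3) + 449, so YZ = sqrt(140*sqrt(3) + 449).

sqrt(140*sqrt(3) + 449)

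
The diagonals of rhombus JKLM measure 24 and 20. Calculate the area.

Area of a rhombus = (d1 * d2) / 2
Area = (24 * 20) / 2
Area = 480 / 2
Area = 240

240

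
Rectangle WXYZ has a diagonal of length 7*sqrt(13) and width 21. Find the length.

Using the Pythagorean theorem: d^2 = a^2 + b^2
b^2 = d^2 - a^2
b^2 = 637 - 441
b^2 = 196
b = sqrt(196) = 14

14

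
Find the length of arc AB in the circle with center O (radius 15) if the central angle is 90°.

Arc length = 2πr × θ/360
= 2π × 15 × 1/4
= 15*pi/2

15*pi/2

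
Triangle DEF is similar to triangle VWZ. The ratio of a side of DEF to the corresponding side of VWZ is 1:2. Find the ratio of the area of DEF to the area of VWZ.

Area scales with the square of linear dimensions. If every length is multiplied by 1/2, then the area is multiplied by (1/2)^2 = 1/4.
The area ratio is 1:4.

1:4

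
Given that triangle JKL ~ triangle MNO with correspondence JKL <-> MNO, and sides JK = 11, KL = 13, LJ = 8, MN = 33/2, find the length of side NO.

Since the triangles are similar, the ratio of corresponding sides is constant.
Scale factor k = MN / JK = 33/2 / 11 = 3/2
NO = k * KL = 3/2 * 13 = 39/2

39/2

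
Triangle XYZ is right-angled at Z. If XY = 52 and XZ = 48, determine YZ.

By the Pythagorean theorem: YZ^2 = XY^2 - XZ^2
YZ^2 = 52^2 - 48^2 = 2704 - 2304 = 400
YZ = sqrt(400) = 20

20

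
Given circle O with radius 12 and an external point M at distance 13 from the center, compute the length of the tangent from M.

Let T be the point of tangency. Then OT ⊥ MT (radius ⊥ tangent).
In right triangle OTM: OM² = OT² + MT²
13² = 12² + MT²
MT² = 25, MT = 5

5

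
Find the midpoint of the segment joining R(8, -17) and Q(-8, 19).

The midpoint is the point halfway along the segment.
Move half the horizontal distance: 8 + (-8 - 8)/2 = 8 + -16/2 = 0
Move half the vertical distance: -17 + (19 - -17)/2 = -17 + 36/2 = 1
Midpoint = (0, 1)

(0, 1)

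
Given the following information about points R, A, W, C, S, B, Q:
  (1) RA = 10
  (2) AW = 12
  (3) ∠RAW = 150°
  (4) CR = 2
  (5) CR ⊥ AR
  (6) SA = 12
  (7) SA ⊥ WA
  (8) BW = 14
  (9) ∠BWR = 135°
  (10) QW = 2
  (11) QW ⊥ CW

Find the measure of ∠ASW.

Step 1: By the law of cosines on triangle SAW: SW² = 12² + 12² − 2·12·12·cos(90°) = 288, so SW = 12·√2.
Step 2: By the inverse law of cosines on triangle ASW: cos(∠ASW) = (12² + (12·√2)² − 12²) / (2·12·12·√2) = 288/407.29 = 0.7071, so ∠ASW = 45°.

Therefore, the measure of angle ∠ASW = 45°.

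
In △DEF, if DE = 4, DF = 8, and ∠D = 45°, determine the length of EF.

When two sides and the included angle are known, the law of cosines gives the third side.
c^2 = a^2 + b^2 - 2ab cos(C) generalizes the Pythagorean theorem to non-right triangles.
Here: EF^2 = 16 + 64 - 64*(sqrt(2)/2) = 80 - 32*sqrt(2)
EF = 4*sqrt(5 - 2*sqrt(2))

4*sqrt(5 - 2*sqrt(2))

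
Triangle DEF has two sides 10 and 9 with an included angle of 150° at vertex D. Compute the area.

When two sides and the included angle are known, the area formula is (1/2)ab sin(C).
The height from one side to the opposite vertex is 9 sin(150°) = 9/2.
Area = (1/2) * 10 * 9/2 = 45/2.

45/2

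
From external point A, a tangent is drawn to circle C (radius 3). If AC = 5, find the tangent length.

Let T be the point of tangency. Then CT ⊥ AT (radius ⊥ tangent).
In right triangle CTA: CA² = CT² + AT²
5² = 3² + AT²
AT² = 16, AT = 4

4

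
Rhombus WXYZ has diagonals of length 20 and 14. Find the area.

Area = (20 * 14) / 2 = 280 / 2 = 140

140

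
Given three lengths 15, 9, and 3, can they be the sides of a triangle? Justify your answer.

Check the triangle inequality: 9 + 3 = 12 ≤ 15.
Since the sum of two sides does not exceed the third, no triangle can be formed.

No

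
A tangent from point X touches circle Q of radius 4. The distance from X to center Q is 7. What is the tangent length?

tangent = √(d² - r²) = √(7² - 4²) = √(49 - 16) = √33 = sqrt(33)

sqrt(33)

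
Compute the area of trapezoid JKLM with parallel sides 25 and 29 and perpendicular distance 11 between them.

Area of a trapezoid = (base1 + base2) * height / 2
Area = (25 + 29) * 11 / 2
Area = 54 * 11 / 2
Area = 594 / 2
Area = 297

297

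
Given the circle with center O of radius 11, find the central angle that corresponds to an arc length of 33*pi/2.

Arc length L = 2πr × θ/360, so θ = 360L / (2πr).
θ = 360 × 33*pi/2 / (2π × 11)
θ = 270°
θ = 270°

270°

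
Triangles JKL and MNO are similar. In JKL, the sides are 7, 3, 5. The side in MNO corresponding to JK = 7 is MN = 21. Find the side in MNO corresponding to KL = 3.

k = 21/7 = 3. NO = 3 * 3 = 9.

9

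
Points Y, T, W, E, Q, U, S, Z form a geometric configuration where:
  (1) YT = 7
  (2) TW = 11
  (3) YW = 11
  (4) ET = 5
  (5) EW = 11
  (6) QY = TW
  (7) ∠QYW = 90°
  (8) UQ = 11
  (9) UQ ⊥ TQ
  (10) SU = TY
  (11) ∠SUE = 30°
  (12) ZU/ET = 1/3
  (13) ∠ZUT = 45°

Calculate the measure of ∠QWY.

From the given relations: QY = TW = 11.
Step 1: By the law of cosines on triangle WYQ: WQ² = 11² + 11² − 2·11·11·cos(90°) = 242, so WQ = 11·√2.
Step 2: By the inverse law of cosines on triangle QWY: cos(∠QWY) = ((11·√2)² + 11² − 11²) / (2·11·√2·11) = 242/342.24 = 0.7071, so ∠QWY = 45°.

Therefore, the measure of angle ∠QWY = 45°.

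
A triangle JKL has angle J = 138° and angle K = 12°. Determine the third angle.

Let angle L = x. Then 138 + 12 + x = 180.
x = 180 - 150 = 30 degrees.

30 degrees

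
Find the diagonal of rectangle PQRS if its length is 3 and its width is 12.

d = sqrt(3^2 + 12^2) = sqrt(153) = 3*sqrt(17)

3*sqrt(17)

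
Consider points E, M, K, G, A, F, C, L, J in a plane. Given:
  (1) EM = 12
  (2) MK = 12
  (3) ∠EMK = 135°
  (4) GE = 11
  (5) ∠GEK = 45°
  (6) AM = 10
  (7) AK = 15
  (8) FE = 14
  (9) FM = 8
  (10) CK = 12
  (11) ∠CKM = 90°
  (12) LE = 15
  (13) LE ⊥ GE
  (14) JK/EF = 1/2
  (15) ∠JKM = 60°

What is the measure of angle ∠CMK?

Step 1: By the law of cosines on triangle MKC: MC² = 12² + 12² − 2·12·12·cos(90°) = 288, so MC = 12·√2.
Step 2: By the inverse law of cosines on triangle CMK: cos(∠CMK) = ((12·√2)² + 12² − 12²) / (2·12·√2·12) = 288/407.29 = 0.7071, so ∠CMK = 45°.

Therefore, the measure of angle ∠CMK = 45°.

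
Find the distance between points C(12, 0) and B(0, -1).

d = sqrt((0 - 12)^2 + (-1 - 0)^2)
d = sqrt(-12^2 + -1^2)
d = sqrt(144 + 1)
d = sqrt(145)

sqrt(145)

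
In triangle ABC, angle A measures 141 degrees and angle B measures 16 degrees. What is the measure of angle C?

By the triangle angle sum property, the three interior angles of any triangle add up to 180°.
We know angle A = 141° and angle B = 16°, so their sum is 157°.
Therefore angle C = 180° - 157° = 23°.

23 degrees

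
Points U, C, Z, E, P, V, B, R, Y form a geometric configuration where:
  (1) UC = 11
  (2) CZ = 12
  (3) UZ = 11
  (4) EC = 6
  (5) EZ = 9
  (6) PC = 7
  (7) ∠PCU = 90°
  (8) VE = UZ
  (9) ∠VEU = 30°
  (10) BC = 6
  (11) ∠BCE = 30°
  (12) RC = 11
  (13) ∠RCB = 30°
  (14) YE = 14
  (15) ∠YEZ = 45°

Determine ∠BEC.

Step 1: By the law of cosines on triangle ECB: EB² = 6² + 6² − 2·6·6·cos(30°) = 9.65, so EB ≈ 3.11.
Step 2: By the inverse law of cosines on triangle BEC: cos(∠BEC) = (3.11² + 6² − 6²) / (2·3.11·6) = 9.65/37.27 = 0.2588, so ∠BEC = 75°.

Therefore, the measure of angle ∠BEC = 75°.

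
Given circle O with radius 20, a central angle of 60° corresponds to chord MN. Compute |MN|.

Chord length = 2r sin(θ/2)
= 2 × 20 × sin(60°/2)
= 2 × 20 × sin(30°)
= 20

20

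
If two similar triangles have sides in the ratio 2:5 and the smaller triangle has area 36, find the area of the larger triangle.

Area ratio = (2/5)^2 = 4/25. Area of the larger triangle = 36 * 25/4 = 225.

225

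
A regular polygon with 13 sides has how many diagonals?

Total line segments between 13 vertices = C(13,2) = 78.
Subtract the 13 sides: 78 - 13 = 65 diagonals.

65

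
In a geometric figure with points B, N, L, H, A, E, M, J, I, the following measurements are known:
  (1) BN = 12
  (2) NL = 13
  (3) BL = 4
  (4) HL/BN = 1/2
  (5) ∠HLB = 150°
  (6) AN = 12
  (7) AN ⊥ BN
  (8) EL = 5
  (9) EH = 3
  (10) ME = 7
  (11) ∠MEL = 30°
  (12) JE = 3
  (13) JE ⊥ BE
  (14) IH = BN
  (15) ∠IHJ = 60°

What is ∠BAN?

Step 1: By the law of cosines on triangle ANB: AB² = 12² + 12² − 2·12·12·cos(90°) = 288, so AB = 12·√2.
Step 2: By the inverse law of cosines on triangle BAN: cos(∠BAN) = ((12·√2)² + 12² − 12²) / (2·12·√2·12) = 288/407.29 = 0.7071, so ∠BAN = 45°.

Therefore, the measure of angle ∠BAN = 45°.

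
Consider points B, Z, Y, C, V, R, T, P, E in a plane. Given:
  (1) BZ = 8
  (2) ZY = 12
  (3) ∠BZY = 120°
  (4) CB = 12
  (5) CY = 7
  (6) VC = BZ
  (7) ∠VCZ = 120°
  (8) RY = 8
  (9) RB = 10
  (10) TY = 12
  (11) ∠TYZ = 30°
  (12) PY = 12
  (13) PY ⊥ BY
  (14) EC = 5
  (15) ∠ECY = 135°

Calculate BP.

Step 1: By the law of cosines on triangle BZY: BY² = 8² + 12² − 2·8·12·cos(120°) = 304, so BY = 4·√19.
Step 2: By the law of cosines on triangle BYP: BP² = (4·√19)² + 12² − 2·4·√19·12·cos(90°) = 448, so BP = 8·√7.

Therefore, the length of BP = 8·√7.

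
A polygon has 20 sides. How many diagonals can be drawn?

Each of the 20 vertices connects to 17 non-adjacent vertices via diagonals.
Total connections = 20 × 17 = 340, but each diagonal is counted twice.
Number of diagonals = 340 / 2 = 170.

170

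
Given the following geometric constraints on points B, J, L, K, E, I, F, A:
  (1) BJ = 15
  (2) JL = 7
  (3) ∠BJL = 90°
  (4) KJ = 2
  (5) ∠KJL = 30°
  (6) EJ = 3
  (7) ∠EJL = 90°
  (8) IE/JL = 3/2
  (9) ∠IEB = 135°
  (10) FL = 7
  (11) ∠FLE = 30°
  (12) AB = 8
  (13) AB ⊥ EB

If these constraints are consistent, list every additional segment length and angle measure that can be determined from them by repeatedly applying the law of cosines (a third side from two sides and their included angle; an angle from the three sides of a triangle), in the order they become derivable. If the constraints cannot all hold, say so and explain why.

The constraints are consistent. Derivable facts, in order:
After 1 step:
- BL ≈ 16.55
- LE = √58
- LK ≈ 5.36
After 2 steps:
- EF ≈ 3.83
- ∠BLJ = 64.98°
- ∠ELJ = 23.2°
- ∠JBL = 25.02°
- ∠JEL = 66.8°
- ∠JKL = 139.25°
- ∠JLK = 10.75°
After 3 steps:
- ∠EFL = 83.94°
- ∠FEL = 66.06°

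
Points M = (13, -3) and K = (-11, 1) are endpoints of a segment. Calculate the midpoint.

The midpoint is the point halfway along the segment.
Move half the horizontal distance: 13 + (-11 - 13)/2 = 13 + -24/2 = 1
Move half the vertical distance: -3 + (1 - -3)/2 = -3 + 4/2 = -1
Midpoint = (1, -1)

(1, -1)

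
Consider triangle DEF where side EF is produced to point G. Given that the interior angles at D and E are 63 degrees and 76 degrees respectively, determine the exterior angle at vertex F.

The interior angle at F is 180 - 63 - 76 = 41 degrees.
The exterior angle and interior angle at F are supplementary:
Exterior angle = 180 - 41 = 139 degrees.

139 degrees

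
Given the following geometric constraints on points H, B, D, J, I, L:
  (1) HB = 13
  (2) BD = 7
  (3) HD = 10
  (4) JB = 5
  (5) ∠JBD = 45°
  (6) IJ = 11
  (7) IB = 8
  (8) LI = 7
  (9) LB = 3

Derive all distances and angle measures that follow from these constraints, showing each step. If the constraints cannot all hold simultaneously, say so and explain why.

The constraints are consistent.

Step 1: From DB = 7, BJ = 5, and ∠DBJ = 45°, by the law of cosines:
  DJ² = DB² + BJ² - 2·DB·BJ·cos(45°) = 49 + 25 - 49.5 = 24.5
  DJ ≈ 4.95

Step 2: From HB = 13, HD = 10, BD = 7, by the inverse law of cosines:
  cos(∠BHD) = (HB² + HD² - BD²) / (2·HB·HD)
  ∠BHD = 32.2°

Step 3: From BD = 7, BH = 13, DH = 10, by the inverse law of cosines:
  cos(∠DBH) = (BD² + BH² - DH²) / (2·BD·BH)
  ∠DBH = 49.58°

Step 4: From BI = 8, BJ = 5, IJ = 11, by the inverse law of cosines:
  cos(∠IBJ) = (BI² + BJ² - IJ²) / (2·BI·BJ)
  ∠IBJ = 113.58°

Step 5: From BI = 8, BL = 3, IL = 7, by the inverse law of cosines:
  cos(∠IBL) = (BI² + BL² - IL²) / (2·BI·BL)
  ∠IBL = 60°

Step 6: From DB = 7, DH = 10, BH = 13, by the inverse law of cosines:
  cos(∠BDH) = (DB² + DH² - BH²) / (2·DB·DH)
  ∠BDH = 98.21°

Step 7: From JB = 5, JI = 11, BI = 8, by the inverse law of cosines:
  cos(∠BJI) = (JB² + JI² - BI²) / (2·JB·JI)
  ∠BJI = 41.8°

Step 8: From IB = 8, IJ = 11, BJ = 5, by the inverse law of cosines:
  cos(∠BIJ) = (IB² + IJ² - BJ²) / (2·IB·IJ)
  ∠BIJ = 24.62°

Step 9: From IB = 8, IL = 7, BL = 3, by the inverse law of cosines:
  cos(∠BIL) = (IB² + IL² - BL²) / (2·IB·IL)
  ∠BIL = 21.79°

Step 10: From LB = 3, LI = 7, BI = 8, by the inverse law of cosines:
  cos(∠BLI) = (LB² + LI² - BI²) / (2·LB·LI)
  ∠BLI = 98.21°

Step 11: From DB = 7, DJ = 4.95, BJ = 5, by the inverse law of cosines:
  cos(∠BDJ) = (DB² + DJ² - BJ²) / (2·DB·DJ)
  ∠BDJ = 45.58°

Step 12: From JB = 5, JD = 4.95, BD = 7, by the inverse law of cosines:
  cos(∠BJD) = (JB² + JD² - BD²) / (2·JB·JD)
  ∠BJD = 89.42°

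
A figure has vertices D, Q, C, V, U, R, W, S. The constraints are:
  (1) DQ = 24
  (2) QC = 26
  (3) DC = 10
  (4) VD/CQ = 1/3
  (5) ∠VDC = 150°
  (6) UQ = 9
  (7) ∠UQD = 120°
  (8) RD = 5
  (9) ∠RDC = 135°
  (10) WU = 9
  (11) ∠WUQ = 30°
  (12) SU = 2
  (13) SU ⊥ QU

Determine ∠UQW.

Step 1: By the law of cosines on triangle QUW: QW² = 9² + 9² − 2·9·9·cos(30°) = 21.7, so QW ≈ 4.66.
Step 2: By the inverse law of cosines on triangle UQW: cos(∠UQW) = (9² + 4.66² − 9²) / (2·9·4.66) = 21.7/83.86 = 0.2588, so ∠UQW = 75°.

Therefore, the measure of angle ∠UQW = 75°.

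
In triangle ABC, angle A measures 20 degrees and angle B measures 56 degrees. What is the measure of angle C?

The interior angles sum to 180°: angle C = 180 - 20 - 56 = 104°.
The triangle is obtuse (angles 20°, 56°, 104°).

104 degrees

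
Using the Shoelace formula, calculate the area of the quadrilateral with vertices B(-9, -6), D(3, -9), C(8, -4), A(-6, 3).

The Shoelace formula works by pairing each vertex with the next (cycling back to the first).
For each pair, compute x_i*y_(i+1) - x_(i+1)*y_i:
  (-9*-9 - 3*-6) = 99
  (3*-4 - 8*-9) = 60
  (8*3 - -6*-4) = 0
  (-6*-6 - -9*3) = 63
Taking half the absolute value of the total: Area = (1/2)(222) = 111.

111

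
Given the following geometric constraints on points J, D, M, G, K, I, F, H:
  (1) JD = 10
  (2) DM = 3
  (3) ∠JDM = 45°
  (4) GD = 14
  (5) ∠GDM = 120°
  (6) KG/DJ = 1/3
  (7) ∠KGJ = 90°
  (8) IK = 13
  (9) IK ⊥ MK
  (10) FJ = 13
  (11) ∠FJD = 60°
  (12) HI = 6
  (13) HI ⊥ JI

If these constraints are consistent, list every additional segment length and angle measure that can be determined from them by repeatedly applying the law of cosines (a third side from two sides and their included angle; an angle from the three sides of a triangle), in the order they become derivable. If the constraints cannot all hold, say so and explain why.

The constraints are consistent. Derivable facts, in order:
After 1 step:
- DF = √139
- JM ≈ 8.16
- MG ≈ 15.72
After 2 steps:
- ∠DFJ = 47.27°
- ∠DGM = 9.52°
- ∠DJM = 15.07°
- ∠DMG = 50.48°
- ∠DMJ = 119.93°
- ∠FDJ = 72.73°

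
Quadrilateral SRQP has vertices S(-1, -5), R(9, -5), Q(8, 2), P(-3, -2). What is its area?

Using the Shoelace formula for a quadrilateral (vertices in order):
Area = (1/2)|sum of (x_i * y_(i+1) - x_(i+1) * y_i)|
Terms: (-1*-5 - 9*-5) = 50, (9*2 - 8*-5) = 58, (8*-2 - -3*2) = -10, (-3*-5 - -1*-2) = 13
Sum = 111
Area = (1/2)(111) = 111/2

111/2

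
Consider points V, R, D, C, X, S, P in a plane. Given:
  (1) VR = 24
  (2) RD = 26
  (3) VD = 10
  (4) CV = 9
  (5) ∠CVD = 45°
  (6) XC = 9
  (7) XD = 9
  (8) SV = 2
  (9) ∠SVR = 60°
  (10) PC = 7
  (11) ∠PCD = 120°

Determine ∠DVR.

Step 1: By the inverse law of cosines on triangle DVR: cos(∠DVR) = (10² + 24² − 26²) / (2·10·24) = 0/480 = 0, so ∠DVR = 90°.

Therefore, the measure of angle ∠DVR = 90°.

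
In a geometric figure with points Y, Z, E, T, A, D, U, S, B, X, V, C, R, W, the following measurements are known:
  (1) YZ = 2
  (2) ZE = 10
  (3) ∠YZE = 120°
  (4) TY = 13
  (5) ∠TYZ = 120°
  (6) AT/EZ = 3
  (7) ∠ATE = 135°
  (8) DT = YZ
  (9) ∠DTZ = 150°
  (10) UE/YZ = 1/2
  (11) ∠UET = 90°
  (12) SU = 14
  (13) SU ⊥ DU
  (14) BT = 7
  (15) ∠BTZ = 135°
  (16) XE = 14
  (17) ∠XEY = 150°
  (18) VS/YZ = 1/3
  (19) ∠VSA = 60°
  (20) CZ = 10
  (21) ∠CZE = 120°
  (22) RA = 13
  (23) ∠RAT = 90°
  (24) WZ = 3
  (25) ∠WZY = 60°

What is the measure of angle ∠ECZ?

Step 1: By the law of cosines on triangle CZE: CE² = 10² + 10² − 2·10·10·cos(120°) = 300, so CE = 10·√3.
Step 2: By the inverse law of cosines on triangle ECZ: cos(∠ECZ) = ((10·√3)² + 10² − 10²) / (2·10·√3·10) = 300/346.41 = 0.866, so ∠ECZ = 30°.

Therefore, the measure of angle ∠ECZ = 30°.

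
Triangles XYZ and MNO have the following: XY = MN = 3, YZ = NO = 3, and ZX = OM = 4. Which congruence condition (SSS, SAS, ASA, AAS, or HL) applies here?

The given information matches SSS: All three pairs of corresponding sides are equal (Side-Side-Side).

SSS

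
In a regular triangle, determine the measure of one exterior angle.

Each exterior angle of a regular n-gon is 360 / n.
For n = 3: 360 / 3 = 120 degrees.

120 degrees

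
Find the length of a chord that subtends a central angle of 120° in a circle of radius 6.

Chord length = 2r sin(θ/2)
= 2 × 6 × sin(120°/2)
= 2 × 6 × sin(60°)
= 6*sqrt(3)

6*sqrt(3)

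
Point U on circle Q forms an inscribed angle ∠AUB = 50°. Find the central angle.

The inscribed angle theorem states that a central angle is always twice any inscribed angle that subtends the same arc.
Since the inscribed angle is 50°, the central angle = 2 × 50° = 100°.

100°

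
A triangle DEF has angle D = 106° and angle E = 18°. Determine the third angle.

By the triangle angle sum property, the three interior angles of any triangle add up to 180°.
We know angle D = 106° and angle E = 18°, so their sum is 124°.
Therefore angle F = 180° - 124° = 56°.

56 degrees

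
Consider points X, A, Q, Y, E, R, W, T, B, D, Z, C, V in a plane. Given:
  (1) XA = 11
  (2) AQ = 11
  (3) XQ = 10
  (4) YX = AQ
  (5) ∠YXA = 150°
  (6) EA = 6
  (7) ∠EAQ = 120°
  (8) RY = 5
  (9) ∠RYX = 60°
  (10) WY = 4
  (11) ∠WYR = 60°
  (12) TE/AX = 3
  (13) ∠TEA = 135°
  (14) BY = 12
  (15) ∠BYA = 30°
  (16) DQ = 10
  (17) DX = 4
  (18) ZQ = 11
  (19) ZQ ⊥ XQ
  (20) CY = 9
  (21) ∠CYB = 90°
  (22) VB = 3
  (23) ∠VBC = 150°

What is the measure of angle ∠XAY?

From the given relations: YX = AQ = 11.
Step 1: By the law of cosines on triangle AXY: AY² = 11² + 11² − 2·11·11·cos(150°) = 451.58, so AY ≈ 21.25.
Step 2: By the inverse law of cosines on triangle XAY: cos(∠XAY) = (11² + 21.25² − 11²) / (2·11·21.25) = 451.58/467.51 = 0.9659, so ∠XAY = 15°.

Therefore, the measure of angle ∠XAY = 15°.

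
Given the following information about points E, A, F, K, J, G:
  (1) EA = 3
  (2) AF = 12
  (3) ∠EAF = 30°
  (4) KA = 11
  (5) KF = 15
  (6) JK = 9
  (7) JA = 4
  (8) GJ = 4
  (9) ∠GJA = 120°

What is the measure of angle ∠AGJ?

Step 1: By the law of cosines on triangle GJA: GA² = 4² + 4² − 2·4·4·cos(120°) = 48, so GA = 4·√3.
Step 2: By the inverse law of cosines on triangle AGJ: cos(∠AGJ) = ((4·√3)² + 4² − 4²) / (2·4·√3·4) = 48/55.43 = 0.866, so ∠AGJ = 30°.

Therefore, the measure of angle ∠AGJ = 30°.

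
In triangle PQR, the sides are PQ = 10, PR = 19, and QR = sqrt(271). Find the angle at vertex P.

When all three sides of a triangle are known, the law of cosines can be rearranged to find any angle.
cos(C) = (a² + b² - c²) / (2ab) gives cos(P) = 1/2.
Taking the inverse cosine: P = 60°.

60°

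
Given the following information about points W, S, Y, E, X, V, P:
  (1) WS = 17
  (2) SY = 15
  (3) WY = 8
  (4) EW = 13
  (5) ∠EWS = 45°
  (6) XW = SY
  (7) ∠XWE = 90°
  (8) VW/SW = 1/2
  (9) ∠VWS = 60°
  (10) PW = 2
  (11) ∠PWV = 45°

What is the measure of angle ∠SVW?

From the given relations: VW = 1/2·SW = 1/2·17 ≈ 8.5.
Step 1: By the law of cosines on triangle VWS: VS² = 8.5² + 17² − 2·8.5·17·cos(60°) = 216.75, so VS ≈ 14.72.
Step 2: By the inverse law of cosines on triangle SVW: cos(∠SVW) = (14.72² + 8.5² − 17²) / (2·14.72·8.5) = 0/250.28 = 0, so ∠SVW = 90°.

Therefore, the measure of angle ∠SVW = 90°.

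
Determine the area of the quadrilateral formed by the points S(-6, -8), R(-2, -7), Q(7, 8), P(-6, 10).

Shoelace: sum of cross terms = 285, Area = (1/2)|285| = 285/2

285/2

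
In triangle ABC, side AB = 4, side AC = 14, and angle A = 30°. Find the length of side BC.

Law of cosines: BC^2 = 4^2 + 14^2 - 2(4)(14)cos(30°) = 212 - 56*sqrt(3), so BC = 2*sqrt(53 - 14*sqrt(3)).

2*sqrt(53 - 14*sqrt(3))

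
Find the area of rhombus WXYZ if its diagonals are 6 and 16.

Area of a rhombus = (d1 * d2) / 2
Area = (6 * 16) / 2
Area = 96 / 2
Area = 48

48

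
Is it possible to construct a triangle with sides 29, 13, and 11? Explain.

No.
The triangle inequality is violated: 13 + 11 = 24 ≤ 29.
These lengths cannot form a triangle.

No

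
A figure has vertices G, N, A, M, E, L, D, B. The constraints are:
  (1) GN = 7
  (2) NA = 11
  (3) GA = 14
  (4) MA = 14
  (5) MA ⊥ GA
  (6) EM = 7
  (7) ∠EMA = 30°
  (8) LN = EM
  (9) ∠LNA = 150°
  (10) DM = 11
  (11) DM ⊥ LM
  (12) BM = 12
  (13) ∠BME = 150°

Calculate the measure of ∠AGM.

Step 1: By the law of cosines on triangle GAM: GM² = 14² + 14² − 2·14·14·cos(90°) = 392, so GM = 14·√2.
Step 2: By the inverse law of cosines on triangle AGM: cos(∠AGM) = (14² + (14·√2)² − 14²) / (2·14·14·√2) = 392/554.37 = 0.7071, so ∠AGM = 45°.

Therefore, the measure of angle ∠AGM = 45°.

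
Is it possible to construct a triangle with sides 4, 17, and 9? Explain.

The longest side is 17. The other two sides sum to 4 + 9 = 13.
Since 13 ≤ 17, the two shorter sides cannot reach around to close the triangle.

No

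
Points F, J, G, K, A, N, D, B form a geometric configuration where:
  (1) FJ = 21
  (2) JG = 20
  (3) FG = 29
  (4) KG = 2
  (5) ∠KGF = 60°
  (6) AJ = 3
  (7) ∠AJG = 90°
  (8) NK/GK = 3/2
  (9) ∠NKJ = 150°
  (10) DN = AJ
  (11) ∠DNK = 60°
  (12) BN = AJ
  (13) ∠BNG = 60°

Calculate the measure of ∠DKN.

From the given relations: NK = 3/2·GK = 3/2·2 = 3; DN = AJ = 3.
Step 1: By the law of cosines on triangle KND: KD² = 3² + 3² − 2·3·3·cos(60°) = 9, so KD = 3.
Step 2: By the inverse law of cosines on triangle DKN: cos(∠DKN) = (3² + 3² − 3²) / (2·3·3) = 9/18 = 0.5, so ∠DKN = 60°.

Therefore, the measure of angle ∠DKN = 60°.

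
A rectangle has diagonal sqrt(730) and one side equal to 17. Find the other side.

The diagonal of a rectangle forms a right triangle with the two sides.
Rearranging the Pythagorean theorem: missing side = sqrt(d^2 - known^2).
= sqrt(730 - 289) = sqrt(441) = 21.

21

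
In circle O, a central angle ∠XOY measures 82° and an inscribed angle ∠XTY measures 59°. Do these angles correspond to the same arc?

By the inscribed angle theorem, the inscribed angle for a central angle of 82° should be 82° / 2 = 41°.
The given inscribed angle is 59°, which does not equal 41°.
Therefore, no, they do not correspond to the same arc.

No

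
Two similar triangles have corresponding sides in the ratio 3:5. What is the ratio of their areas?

The ratio of areas of similar triangles equals the square of the side ratio.
Side ratio = 3:5
Area ratio = (3/5)^2 = 9/25 = 9:25

9:25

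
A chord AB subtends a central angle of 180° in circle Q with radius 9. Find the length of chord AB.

Chord length = 2r sin(θ/2)
= 2 × 9 × sin(180°/2)
= 2 × 9 × sin(90°)
= 18

18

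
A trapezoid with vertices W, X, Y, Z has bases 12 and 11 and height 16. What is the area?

A trapezoid's area equals the midsegment times the height.
The midsegment is (12 + 11) / 2 = 23/2.
Area = 23/2 * 16 = 184.

184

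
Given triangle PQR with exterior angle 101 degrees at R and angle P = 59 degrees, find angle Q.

By the exterior angle theorem: exterior angle = sum of remote interior angles.
101 = 59 + angle Q
angle Q = 101 - 59 = 42 degrees

42 degrees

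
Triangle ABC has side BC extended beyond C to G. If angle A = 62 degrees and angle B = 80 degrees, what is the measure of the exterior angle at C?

The interior angle at C is 180 - 62 - 80 = 38 degrees.
The exterior angle and interior angle at C are supplementary:
Exterior angle = 180 - 38 = 142 degrees.

142 degrees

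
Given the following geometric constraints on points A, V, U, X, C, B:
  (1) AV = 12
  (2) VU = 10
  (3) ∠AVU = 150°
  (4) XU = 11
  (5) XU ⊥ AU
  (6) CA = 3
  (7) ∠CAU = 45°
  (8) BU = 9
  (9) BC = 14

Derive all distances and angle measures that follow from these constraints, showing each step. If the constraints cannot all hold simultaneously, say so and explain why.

The constraints are consistent.

Step 1: From AV = 12, VU = 10, and ∠AVU = 150°, by the law of cosines:
  AU² = AV² + VU² - 2·AV·VU·cos(150°) = 144 + 100 + 207.8 = 451.8
  AU ≈ 21.26

Step 2: From AU = 21.26, UX = 11, and ∠AUX = 90°, by the law of cosines:
  AX² = AU² + UX² - 2·AU·UX·cos(90°) = 451.8 + 121 - 0 = 572.8
  AX ≈ 23.93

Step 3: From UA = 21.26, AC = 3, and ∠UAC = 45°, by the law of cosines:
  UC² = UA² + AC² - 2·UA·AC·cos(45°) = 451.8 + 9 - 90.18 = 370.7
  UC ≈ 19.25

Step 4: From AU = 21.26, AV = 12, UV = 10, by the inverse law of cosines:
  cos(∠UAV) = (AU² + AV² - UV²) / (2·AU·AV)
  ∠UAV = 13.6°

Step 5: From UA = 21.26, UV = 10, AV = 12, by the inverse law of cosines:
  cos(∠AUV) = (UA² + UV² - AV²) / (2·UA·UV)
  ∠AUV = 16.4°

Step 6: From AU = 21.26, AX = 23.93, UX = 11, by the inverse law of cosines:
  cos(∠UAX) = (AU² + AX² - UX²) / (2·AU·AX)
  ∠UAX = 27.36°

Step 7: From UA = 21.26, UC = 19.25, AC = 3, by the inverse law of cosines:
  cos(∠AUC) = (UA² + UC² - AC²) / (2·UA·UC)
  ∠AUC = 6.33°

Step 8: From UB = 9, UC = 19.25, BC = 14, by the inverse law of cosines:
  cos(∠BUC) = (UB² + UC² - BC²) / (2·UB·UC)
  ∠BUC = 42.46°

Step 9: From XA = 23.93, XU = 11, AU = 21.26, by the inverse law of cosines:
  cos(∠AXU) = (XA² + XU² - AU²) / (2·XA·XU)
  ∠AXU = 62.64°

Step 10: From CA = 3, CU = 19.25, AU = 21.26, by the inverse law of cosines:
  cos(∠ACU) = (CA² + CU² - AU²) / (2·CA·CU)
  ∠ACU = 128.67°

Step 11: From CB = 14, CU = 19.25, BU = 9, by the inverse law of cosines:
  cos(∠BCU) = (CB² + CU² - BU²) / (2·CB·CU)
  ∠BCU = 25.72°

Step 12: From BC = 14, BU = 9, CU = 19.25, by the inverse law of cosines:
  cos(∠CBU) = (BC² + BU² - CU²) / (2·BC·BU)
  ∠CBU = 111.82°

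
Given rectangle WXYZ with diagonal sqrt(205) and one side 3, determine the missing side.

The diagonal of a rectangle forms a right triangle with the two sides.
Rearranging the Pythagorean theorem: missing side = sqrt(d^2 - known^2).
= sqrt(205 - 9) = sqrt(196) = 14.

14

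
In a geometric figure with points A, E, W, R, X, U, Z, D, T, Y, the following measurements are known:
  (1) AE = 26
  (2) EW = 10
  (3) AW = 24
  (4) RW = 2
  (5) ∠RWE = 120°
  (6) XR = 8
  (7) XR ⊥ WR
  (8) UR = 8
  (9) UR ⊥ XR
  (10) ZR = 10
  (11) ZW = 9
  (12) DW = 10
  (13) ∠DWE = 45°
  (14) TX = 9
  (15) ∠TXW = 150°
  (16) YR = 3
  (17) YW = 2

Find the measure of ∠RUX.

Step 1: By the law of cosines on triangle URX: UX² = 8² + 8² − 2·8·8·cos(90°) = 128, so UX = 8·√2.
Step 2: By the inverse law of cosines on triangle RUX: cos(∠RUX) = (8² + (8·√2)² − 8²) / (2·8·8·√2) = 128/181.02 = 0.7071, so ∠RUX = 45°.

Therefore, the measure of angle ∠RUX = 45°.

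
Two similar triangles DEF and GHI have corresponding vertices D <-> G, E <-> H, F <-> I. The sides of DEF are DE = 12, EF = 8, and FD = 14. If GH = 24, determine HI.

Since the triangles are similar, the ratio of corresponding sides is constant.
Scale factor k = GH / DE = 24 / 12 = 2
HI = k * EF = 2 * 8 = 16

16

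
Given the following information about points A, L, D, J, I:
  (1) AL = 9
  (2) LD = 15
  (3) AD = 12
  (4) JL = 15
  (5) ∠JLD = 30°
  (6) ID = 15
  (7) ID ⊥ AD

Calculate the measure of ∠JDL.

Step 1: By the law of cosines on triangle DLJ: DJ² = 15² + 15² − 2·15·15·cos(30°) = 60.29, so DJ ≈ 7.76.
Step 2: By the inverse law of cosines on triangle JDL: cos(∠JDL) = (7.76² + 15² − 15²) / (2·7.76·15) = 60.29/232.94 = 0.2588, so ∠JDL = 75°.

Therefore, the measure of angle ∠JDL = 75°.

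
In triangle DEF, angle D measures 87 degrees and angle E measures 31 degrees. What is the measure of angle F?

Let angle F = x. Then 87 + 31 + x = 180.
x = 180 - 118 = 62 degrees.

62 degrees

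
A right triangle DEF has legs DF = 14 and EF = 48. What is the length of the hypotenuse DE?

By the Pythagorean theorem: DE^2 = DF^2 + EF^2
DE^2 = 14^2 + 48^2 = 196 + 2304 = 2500
DE = sqrt(2500) = 50

50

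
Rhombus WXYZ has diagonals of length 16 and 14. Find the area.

Area of a rhombus = (d1 * d2) / 2
Area = (16 * 14) / 2
Area = 224 / 2
Area = 112

112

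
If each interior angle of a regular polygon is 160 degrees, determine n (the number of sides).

Exterior angle = 180 - 160 = 20. n = 360 / 20 = 18.

18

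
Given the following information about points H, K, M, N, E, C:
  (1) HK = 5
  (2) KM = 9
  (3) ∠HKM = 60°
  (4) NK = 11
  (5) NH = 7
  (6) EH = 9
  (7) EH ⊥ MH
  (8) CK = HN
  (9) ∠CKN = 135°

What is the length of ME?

Step 1: By the law of cosines on triangle HKM: HM² = 5² + 9² − 2·5·9·cos(60°) = 61, so HM = √61.
Step 2: By the law of cosines on triangle MHE: ME² = √61² + 9² − 2·√61·9·cos(90°) = 142, so ME = √142.

Therefore, the length of ME = √142.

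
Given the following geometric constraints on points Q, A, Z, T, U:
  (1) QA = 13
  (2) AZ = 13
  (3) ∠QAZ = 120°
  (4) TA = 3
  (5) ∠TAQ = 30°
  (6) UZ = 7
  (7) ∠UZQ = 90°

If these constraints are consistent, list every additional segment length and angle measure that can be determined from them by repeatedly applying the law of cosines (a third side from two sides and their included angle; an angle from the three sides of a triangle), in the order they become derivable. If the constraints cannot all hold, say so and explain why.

The constraints are consistent. Derivable facts, in order:
After 1 step:
- QT ≈ 10.51
- QZ = 13·√3
After 2 steps:
- QU = 2·√139
- ∠AQT = 8.21°
- ∠AQZ = 30°
- ∠ATQ = 141.79°
- ∠AZQ = 30°
After 3 steps:
- ∠QUZ = 72.73°
- ∠UQZ = 17.27°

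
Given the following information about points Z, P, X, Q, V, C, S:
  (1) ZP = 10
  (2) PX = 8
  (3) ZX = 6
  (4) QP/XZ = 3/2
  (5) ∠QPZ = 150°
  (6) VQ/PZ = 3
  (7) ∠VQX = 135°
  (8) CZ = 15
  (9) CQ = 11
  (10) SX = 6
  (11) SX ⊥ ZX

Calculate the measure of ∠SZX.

Step 1: By the law of cosines on triangle ZXS: ZS² = 6² + 6² − 2·6·6·cos(90°) = 72, so ZS = 6·√2.
Step 2: By the inverse law of cosines on triangle SZX: cos(∠SZX) = ((6·√2)² + 6² − 6²) / (2·6·√2·6) = 72/101.82 = 0.7071, so ∠SZX = 45°.

Therefore, the measure of angle ∠SZX = 45°.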